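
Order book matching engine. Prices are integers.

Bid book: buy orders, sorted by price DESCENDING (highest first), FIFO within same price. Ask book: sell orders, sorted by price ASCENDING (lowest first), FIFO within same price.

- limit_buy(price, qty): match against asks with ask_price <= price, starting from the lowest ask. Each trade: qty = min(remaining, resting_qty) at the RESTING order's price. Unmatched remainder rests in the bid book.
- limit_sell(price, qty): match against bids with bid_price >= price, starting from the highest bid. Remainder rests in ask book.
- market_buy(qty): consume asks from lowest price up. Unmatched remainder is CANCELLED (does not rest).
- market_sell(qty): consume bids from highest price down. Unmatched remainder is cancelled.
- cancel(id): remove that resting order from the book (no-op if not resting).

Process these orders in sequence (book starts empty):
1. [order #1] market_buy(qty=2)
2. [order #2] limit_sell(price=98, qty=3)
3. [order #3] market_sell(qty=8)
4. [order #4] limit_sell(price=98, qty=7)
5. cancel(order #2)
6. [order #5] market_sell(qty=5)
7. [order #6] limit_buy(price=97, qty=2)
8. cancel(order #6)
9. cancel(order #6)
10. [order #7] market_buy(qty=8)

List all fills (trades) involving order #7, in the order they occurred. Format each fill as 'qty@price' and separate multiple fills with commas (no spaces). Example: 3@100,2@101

After op 1 [order #1] market_buy(qty=2): fills=none; bids=[-] asks=[-]
After op 2 [order #2] limit_sell(price=98, qty=3): fills=none; bids=[-] asks=[#2:3@98]
After op 3 [order #3] market_sell(qty=8): fills=none; bids=[-] asks=[#2:3@98]
After op 4 [order #4] limit_sell(price=98, qty=7): fills=none; bids=[-] asks=[#2:3@98 #4:7@98]
After op 5 cancel(order #2): fills=none; bids=[-] asks=[#4:7@98]
After op 6 [order #5] market_sell(qty=5): fills=none; bids=[-] asks=[#4:7@98]
After op 7 [order #6] limit_buy(price=97, qty=2): fills=none; bids=[#6:2@97] asks=[#4:7@98]
After op 8 cancel(order #6): fills=none; bids=[-] asks=[#4:7@98]
After op 9 cancel(order #6): fills=none; bids=[-] asks=[#4:7@98]
After op 10 [order #7] market_buy(qty=8): fills=#7x#4:7@98; bids=[-] asks=[-]

Answer: 7@98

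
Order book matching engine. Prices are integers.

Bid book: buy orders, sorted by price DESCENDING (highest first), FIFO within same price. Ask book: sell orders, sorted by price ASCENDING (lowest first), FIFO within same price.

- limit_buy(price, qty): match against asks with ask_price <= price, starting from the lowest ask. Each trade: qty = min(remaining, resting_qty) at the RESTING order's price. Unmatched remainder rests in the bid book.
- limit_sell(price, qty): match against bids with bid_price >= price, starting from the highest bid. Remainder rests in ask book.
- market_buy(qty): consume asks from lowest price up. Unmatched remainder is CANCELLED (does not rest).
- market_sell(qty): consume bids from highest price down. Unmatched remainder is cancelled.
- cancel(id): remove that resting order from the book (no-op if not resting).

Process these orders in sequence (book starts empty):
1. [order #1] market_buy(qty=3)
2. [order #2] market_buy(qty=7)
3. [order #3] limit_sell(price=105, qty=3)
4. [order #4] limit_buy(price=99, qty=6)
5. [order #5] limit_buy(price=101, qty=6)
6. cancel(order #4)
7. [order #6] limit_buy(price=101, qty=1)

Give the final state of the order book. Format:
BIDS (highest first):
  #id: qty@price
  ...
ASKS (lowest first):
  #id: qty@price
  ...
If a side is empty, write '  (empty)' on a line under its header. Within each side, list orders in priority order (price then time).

After op 1 [order #1] market_buy(qty=3): fills=none; bids=[-] asks=[-]
After op 2 [order #2] market_buy(qty=7): fills=none; bids=[-] asks=[-]
After op 3 [order #3] limit_sell(price=105, qty=3): fills=none; bids=[-] asks=[#3:3@105]
After op 4 [order #4] limit_buy(price=99, qty=6): fills=none; bids=[#4:6@99] asks=[#3:3@105]
After op 5 [order #5] limit_buy(price=101, qty=6): fills=none; bids=[#5:6@101 #4:6@99] asks=[#3:3@105]
After op 6 cancel(order #4): fills=none; bids=[#5:6@101] asks=[#3:3@105]
After op 7 [order #6] limit_buy(price=101, qty=1): fills=none; bids=[#5:6@101 #6:1@101] asks=[#3:3@105]

Answer: BIDS (highest first):
  #5: 6@101
  #6: 1@101
ASKS (lowest first):
  #3: 3@105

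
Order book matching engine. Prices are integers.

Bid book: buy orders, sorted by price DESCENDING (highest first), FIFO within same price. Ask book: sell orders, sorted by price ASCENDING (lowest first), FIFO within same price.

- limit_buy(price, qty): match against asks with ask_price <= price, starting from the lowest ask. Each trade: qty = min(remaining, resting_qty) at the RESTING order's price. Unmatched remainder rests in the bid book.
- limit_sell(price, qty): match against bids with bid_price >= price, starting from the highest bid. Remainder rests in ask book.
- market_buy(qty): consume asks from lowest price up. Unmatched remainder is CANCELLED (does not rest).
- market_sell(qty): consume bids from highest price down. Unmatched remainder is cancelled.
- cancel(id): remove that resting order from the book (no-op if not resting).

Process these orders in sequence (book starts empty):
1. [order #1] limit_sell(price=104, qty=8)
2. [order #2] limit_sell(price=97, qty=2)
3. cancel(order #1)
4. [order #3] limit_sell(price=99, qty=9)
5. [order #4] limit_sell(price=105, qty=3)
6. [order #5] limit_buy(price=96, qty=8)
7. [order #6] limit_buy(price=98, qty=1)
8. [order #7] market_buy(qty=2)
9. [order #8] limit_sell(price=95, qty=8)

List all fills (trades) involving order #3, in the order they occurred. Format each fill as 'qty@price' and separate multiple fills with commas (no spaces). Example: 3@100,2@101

Answer: 1@99

Derivation:
After op 1 [order #1] limit_sell(price=104, qty=8): fills=none; bids=[-] asks=[#1:8@104]
After op 2 [order #2] limit_sell(price=97, qty=2): fills=none; bids=[-] asks=[#2:2@97 #1:8@104]
After op 3 cancel(order #1): fills=none; bids=[-] asks=[#2:2@97]
After op 4 [order #3] limit_sell(price=99, qty=9): fills=none; bids=[-] asks=[#2:2@97 #3:9@99]
After op 5 [order #4] limit_sell(price=105, qty=3): fills=none; bids=[-] asks=[#2:2@97 #3:9@99 #4:3@105]
After op 6 [order #5] limit_buy(price=96, qty=8): fills=none; bids=[#5:8@96] asks=[#2:2@97 #3:9@99 #4:3@105]
After op 7 [order #6] limit_buy(price=98, qty=1): fills=#6x#2:1@97; bids=[#5:8@96] asks=[#2:1@97 #3:9@99 #4:3@105]
After op 8 [order #7] market_buy(qty=2): fills=#7x#2:1@97 #7x#3:1@99; bids=[#5:8@96] asks=[#3:8@99 #4:3@105]
After op 9 [order #8] limit_sell(price=95, qty=8): fills=#5x#8:8@96; bids=[-] asks=[#3:8@99 #4:3@105]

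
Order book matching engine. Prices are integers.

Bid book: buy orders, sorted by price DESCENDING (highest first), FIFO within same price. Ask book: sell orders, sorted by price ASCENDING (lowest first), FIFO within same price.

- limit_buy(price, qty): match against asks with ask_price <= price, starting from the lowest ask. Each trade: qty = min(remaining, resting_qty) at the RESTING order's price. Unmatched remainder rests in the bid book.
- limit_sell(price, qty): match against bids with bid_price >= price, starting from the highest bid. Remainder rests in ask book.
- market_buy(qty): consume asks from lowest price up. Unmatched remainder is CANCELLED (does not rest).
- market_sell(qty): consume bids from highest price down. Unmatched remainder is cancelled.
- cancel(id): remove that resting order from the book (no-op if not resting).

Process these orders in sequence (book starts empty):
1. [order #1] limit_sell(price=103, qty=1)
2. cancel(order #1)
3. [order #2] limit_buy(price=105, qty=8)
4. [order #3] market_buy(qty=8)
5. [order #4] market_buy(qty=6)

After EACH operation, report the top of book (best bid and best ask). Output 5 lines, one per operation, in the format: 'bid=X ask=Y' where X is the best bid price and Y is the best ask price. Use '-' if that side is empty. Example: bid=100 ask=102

After op 1 [order #1] limit_sell(price=103, qty=1): fills=none; bids=[-] asks=[#1:1@103]
After op 2 cancel(order #1): fills=none; bids=[-] asks=[-]
After op 3 [order #2] limit_buy(price=105, qty=8): fills=none; bids=[#2:8@105] asks=[-]
After op 4 [order #3] market_buy(qty=8): fills=none; bids=[#2:8@105] asks=[-]
After op 5 [order #4] market_buy(qty=6): fills=none; bids=[#2:8@105] asks=[-]

Answer: bid=- ask=103
bid=- ask=-
bid=105 ask=-
bid=105 ask=-
bid=105 ask=-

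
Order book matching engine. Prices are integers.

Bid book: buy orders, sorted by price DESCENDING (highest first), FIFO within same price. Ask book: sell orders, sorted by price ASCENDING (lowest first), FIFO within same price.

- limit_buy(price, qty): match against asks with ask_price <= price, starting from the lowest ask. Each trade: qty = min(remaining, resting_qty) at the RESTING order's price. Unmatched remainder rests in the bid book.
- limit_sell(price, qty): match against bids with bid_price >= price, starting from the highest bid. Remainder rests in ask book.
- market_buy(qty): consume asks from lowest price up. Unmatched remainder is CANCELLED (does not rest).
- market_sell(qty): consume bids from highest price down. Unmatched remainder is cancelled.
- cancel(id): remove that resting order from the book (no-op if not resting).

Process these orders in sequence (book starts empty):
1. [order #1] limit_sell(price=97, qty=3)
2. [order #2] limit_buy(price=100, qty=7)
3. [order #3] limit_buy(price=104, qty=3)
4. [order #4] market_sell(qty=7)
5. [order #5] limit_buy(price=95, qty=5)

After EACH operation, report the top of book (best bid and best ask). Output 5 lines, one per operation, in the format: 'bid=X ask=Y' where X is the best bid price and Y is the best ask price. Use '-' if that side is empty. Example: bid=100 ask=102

After op 1 [order #1] limit_sell(price=97, qty=3): fills=none; bids=[-] asks=[#1:3@97]
After op 2 [order #2] limit_buy(price=100, qty=7): fills=#2x#1:3@97; bids=[#2:4@100] asks=[-]
After op 3 [order #3] limit_buy(price=104, qty=3): fills=none; bids=[#3:3@104 #2:4@100] asks=[-]
After op 4 [order #4] market_sell(qty=7): fills=#3x#4:3@104 #2x#4:4@100; bids=[-] asks=[-]
After op 5 [order #5] limit_buy(price=95, qty=5): fills=none; bids=[#5:5@95] asks=[-]

Answer: bid=- ask=97
bid=100 ask=-
bid=104 ask=-
bid=- ask=-
bid=95 ask=-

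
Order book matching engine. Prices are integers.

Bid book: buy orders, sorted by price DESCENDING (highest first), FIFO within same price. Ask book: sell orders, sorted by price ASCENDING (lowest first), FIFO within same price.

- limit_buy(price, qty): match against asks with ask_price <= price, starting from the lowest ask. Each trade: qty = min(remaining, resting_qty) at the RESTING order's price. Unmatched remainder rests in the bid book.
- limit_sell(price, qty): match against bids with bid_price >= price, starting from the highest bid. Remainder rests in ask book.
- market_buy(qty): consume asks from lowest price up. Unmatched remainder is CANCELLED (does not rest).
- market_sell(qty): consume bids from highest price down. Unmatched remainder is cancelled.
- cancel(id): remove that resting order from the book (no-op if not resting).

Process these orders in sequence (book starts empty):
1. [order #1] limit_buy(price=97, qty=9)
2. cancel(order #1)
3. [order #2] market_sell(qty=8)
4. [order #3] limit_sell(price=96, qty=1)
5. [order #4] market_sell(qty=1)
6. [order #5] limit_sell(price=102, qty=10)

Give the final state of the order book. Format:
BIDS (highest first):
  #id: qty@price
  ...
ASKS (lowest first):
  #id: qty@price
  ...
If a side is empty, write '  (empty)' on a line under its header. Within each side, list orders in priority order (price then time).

Answer: BIDS (highest first):
  (empty)
ASKS (lowest first):
  #3: 1@96
  #5: 10@102

Derivation:
After op 1 [order #1] limit_buy(price=97, qty=9): fills=none; bids=[#1:9@97] asks=[-]
After op 2 cancel(order #1): fills=none; bids=[-] asks=[-]
After op 3 [order #2] market_sell(qty=8): fills=none; bids=[-] asks=[-]
After op 4 [order #3] limit_sell(price=96, qty=1): fills=none; bids=[-] asks=[#3:1@96]
After op 5 [order #4] market_sell(qty=1): fills=none; bids=[-] asks=[#3:1@96]
After op 6 [order #5] limit_sell(price=102, qty=10): fills=none; bids=[-] asks=[#3:1@96 #5:10@102]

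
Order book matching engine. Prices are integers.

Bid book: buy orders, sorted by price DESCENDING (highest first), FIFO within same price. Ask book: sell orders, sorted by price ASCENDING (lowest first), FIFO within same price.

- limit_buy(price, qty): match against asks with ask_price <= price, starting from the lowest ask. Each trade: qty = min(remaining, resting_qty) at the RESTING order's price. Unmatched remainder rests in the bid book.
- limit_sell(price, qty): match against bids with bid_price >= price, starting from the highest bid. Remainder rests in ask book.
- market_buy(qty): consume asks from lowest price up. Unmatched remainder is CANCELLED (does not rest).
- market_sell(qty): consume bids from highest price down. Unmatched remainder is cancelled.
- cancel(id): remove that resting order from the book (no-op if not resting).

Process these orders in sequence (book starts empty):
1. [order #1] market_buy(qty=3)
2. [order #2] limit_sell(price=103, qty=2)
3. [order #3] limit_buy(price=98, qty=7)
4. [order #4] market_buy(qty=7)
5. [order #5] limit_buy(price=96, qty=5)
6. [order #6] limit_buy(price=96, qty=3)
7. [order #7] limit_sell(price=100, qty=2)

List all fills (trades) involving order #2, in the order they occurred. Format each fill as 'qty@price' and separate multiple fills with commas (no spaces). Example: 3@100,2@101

After op 1 [order #1] market_buy(qty=3): fills=none; bids=[-] asks=[-]
After op 2 [order #2] limit_sell(price=103, qty=2): fills=none; bids=[-] asks=[#2:2@103]
After op 3 [order #3] limit_buy(price=98, qty=7): fills=none; bids=[#3:7@98] asks=[#2:2@103]
After op 4 [order #4] market_buy(qty=7): fills=#4x#2:2@103; bids=[#3:7@98] asks=[-]
After op 5 [order #5] limit_buy(price=96, qty=5): fills=none; bids=[#3:7@98 #5:5@96] asks=[-]
After op 6 [order #6] limit_buy(price=96, qty=3): fills=none; bids=[#3:7@98 #5:5@96 #6:3@96] asks=[-]
After op 7 [order #7] limit_sell(price=100, qty=2): fills=none; bids=[#3:7@98 #5:5@96 #6:3@96] asks=[#7:2@100]

Answer: 2@103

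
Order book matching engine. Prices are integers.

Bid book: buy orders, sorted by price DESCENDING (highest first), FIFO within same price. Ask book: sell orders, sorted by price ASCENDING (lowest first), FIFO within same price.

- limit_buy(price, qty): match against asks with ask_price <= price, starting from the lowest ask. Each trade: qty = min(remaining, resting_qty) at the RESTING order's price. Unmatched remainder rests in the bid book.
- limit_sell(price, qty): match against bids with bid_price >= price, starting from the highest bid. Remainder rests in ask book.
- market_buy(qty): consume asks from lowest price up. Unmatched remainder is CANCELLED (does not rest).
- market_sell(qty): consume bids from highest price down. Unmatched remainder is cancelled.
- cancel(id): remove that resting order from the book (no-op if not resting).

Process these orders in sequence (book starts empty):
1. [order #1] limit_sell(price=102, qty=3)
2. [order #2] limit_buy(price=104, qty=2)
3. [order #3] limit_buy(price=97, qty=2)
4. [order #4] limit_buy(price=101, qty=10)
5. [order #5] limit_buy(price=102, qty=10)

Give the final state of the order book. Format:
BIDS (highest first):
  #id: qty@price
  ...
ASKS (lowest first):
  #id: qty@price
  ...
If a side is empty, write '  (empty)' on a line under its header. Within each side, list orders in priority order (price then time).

Answer: BIDS (highest first):
  #5: 9@102
  #4: 10@101
  #3: 2@97
ASKS (lowest first):
  (empty)

Derivation:
After op 1 [order #1] limit_sell(price=102, qty=3): fills=none; bids=[-] asks=[#1:3@102]
After op 2 [order #2] limit_buy(price=104, qty=2): fills=#2x#1:2@102; bids=[-] asks=[#1:1@102]
After op 3 [order #3] limit_buy(price=97, qty=2): fills=none; bids=[#3:2@97] asks=[#1:1@102]
After op 4 [order #4] limit_buy(price=101, qty=10): fills=none; bids=[#4:10@101 #3:2@97] asks=[#1:1@102]
After op 5 [order #5] limit_buy(price=102, qty=10): fills=#5x#1:1@102; bids=[#5:9@102 #4:10@101 #3:2@97] asks=[-]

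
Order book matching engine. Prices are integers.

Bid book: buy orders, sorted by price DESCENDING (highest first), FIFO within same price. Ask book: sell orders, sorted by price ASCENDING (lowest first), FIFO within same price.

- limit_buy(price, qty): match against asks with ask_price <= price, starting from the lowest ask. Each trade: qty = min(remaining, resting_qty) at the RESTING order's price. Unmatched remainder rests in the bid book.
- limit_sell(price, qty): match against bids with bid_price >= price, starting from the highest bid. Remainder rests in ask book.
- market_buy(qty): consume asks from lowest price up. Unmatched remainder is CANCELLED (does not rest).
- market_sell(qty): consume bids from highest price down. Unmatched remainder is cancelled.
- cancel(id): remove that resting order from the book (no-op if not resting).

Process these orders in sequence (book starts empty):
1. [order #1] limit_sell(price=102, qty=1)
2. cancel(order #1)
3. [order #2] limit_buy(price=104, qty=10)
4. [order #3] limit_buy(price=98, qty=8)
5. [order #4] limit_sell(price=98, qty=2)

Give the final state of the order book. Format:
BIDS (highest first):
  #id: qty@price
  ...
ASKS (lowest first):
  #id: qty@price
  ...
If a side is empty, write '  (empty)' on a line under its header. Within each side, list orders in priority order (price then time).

After op 1 [order #1] limit_sell(price=102, qty=1): fills=none; bids=[-] asks=[#1:1@102]
After op 2 cancel(order #1): fills=none; bids=[-] asks=[-]
After op 3 [order #2] limit_buy(price=104, qty=10): fills=none; bids=[#2:10@104] asks=[-]
After op 4 [order #3] limit_buy(price=98, qty=8): fills=none; bids=[#2:10@104 #3:8@98] asks=[-]
After op 5 [order #4] limit_sell(price=98, qty=2): fills=#2x#4:2@104; bids=[#2:8@104 #3:8@98] asks=[-]

Answer: BIDS (highest first):
  #2: 8@104
  #3: 8@98
ASKS (lowest first):
  (empty)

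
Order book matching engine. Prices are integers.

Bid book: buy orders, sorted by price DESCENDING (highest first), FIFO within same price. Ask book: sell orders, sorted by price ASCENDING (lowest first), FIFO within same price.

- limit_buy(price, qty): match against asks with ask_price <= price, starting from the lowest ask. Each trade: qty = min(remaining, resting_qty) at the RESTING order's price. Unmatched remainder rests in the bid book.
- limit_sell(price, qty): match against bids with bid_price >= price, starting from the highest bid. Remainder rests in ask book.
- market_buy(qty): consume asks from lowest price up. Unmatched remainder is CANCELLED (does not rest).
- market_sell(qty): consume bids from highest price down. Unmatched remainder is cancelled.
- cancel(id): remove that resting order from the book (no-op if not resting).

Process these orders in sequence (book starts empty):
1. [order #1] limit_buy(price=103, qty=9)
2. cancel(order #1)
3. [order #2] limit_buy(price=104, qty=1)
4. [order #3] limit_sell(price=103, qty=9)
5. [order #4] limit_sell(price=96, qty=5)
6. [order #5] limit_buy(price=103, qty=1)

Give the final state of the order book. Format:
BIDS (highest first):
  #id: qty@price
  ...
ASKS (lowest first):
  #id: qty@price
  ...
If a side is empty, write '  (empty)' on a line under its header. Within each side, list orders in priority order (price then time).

Answer: BIDS (highest first):
  (empty)
ASKS (lowest first):
  #4: 4@96
  #3: 8@103

Derivation:
After op 1 [order #1] limit_buy(price=103, qty=9): fills=none; bids=[#1:9@103] asks=[-]
After op 2 cancel(order #1): fills=none; bids=[-] asks=[-]
After op 3 [order #2] limit_buy(price=104, qty=1): fills=none; bids=[#2:1@104] asks=[-]
After op 4 [order #3] limit_sell(price=103, qty=9): fills=#2x#3:1@104; bids=[-] asks=[#3:8@103]
After op 5 [order #4] limit_sell(price=96, qty=5): fills=none; bids=[-] asks=[#4:5@96 #3:8@103]
After op 6 [order #5] limit_buy(price=103, qty=1): fills=#5x#4:1@96; bids=[-] asks=[#4:4@96 #3:8@103]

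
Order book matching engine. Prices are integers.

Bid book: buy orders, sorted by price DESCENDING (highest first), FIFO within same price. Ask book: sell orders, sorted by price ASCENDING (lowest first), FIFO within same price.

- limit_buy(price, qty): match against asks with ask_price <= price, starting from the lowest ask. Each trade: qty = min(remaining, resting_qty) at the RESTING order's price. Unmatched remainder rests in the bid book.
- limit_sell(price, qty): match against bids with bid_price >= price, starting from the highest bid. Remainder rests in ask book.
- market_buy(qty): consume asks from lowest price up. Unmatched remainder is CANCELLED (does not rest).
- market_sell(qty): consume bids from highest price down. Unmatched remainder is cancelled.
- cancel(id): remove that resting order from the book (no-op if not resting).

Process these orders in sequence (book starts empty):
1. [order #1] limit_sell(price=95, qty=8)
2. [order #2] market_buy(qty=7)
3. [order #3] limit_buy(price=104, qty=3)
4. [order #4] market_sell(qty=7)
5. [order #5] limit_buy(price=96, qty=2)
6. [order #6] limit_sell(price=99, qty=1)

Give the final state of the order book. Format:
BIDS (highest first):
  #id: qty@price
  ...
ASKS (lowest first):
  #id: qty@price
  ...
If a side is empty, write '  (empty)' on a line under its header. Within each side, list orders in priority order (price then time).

After op 1 [order #1] limit_sell(price=95, qty=8): fills=none; bids=[-] asks=[#1:8@95]
After op 2 [order #2] market_buy(qty=7): fills=#2x#1:7@95; bids=[-] asks=[#1:1@95]
After op 3 [order #3] limit_buy(price=104, qty=3): fills=#3x#1:1@95; bids=[#3:2@104] asks=[-]
After op 4 [order #4] market_sell(qty=7): fills=#3x#4:2@104; bids=[-] asks=[-]
After op 5 [order #5] limit_buy(price=96, qty=2): fills=none; bids=[#5:2@96] asks=[-]
After op 6 [order #6] limit_sell(price=99, qty=1): fills=none; bids=[#5:2@96] asks=[#6:1@99]

Answer: BIDS (highest first):
  #5: 2@96
ASKS (lowest first):
  #6: 1@99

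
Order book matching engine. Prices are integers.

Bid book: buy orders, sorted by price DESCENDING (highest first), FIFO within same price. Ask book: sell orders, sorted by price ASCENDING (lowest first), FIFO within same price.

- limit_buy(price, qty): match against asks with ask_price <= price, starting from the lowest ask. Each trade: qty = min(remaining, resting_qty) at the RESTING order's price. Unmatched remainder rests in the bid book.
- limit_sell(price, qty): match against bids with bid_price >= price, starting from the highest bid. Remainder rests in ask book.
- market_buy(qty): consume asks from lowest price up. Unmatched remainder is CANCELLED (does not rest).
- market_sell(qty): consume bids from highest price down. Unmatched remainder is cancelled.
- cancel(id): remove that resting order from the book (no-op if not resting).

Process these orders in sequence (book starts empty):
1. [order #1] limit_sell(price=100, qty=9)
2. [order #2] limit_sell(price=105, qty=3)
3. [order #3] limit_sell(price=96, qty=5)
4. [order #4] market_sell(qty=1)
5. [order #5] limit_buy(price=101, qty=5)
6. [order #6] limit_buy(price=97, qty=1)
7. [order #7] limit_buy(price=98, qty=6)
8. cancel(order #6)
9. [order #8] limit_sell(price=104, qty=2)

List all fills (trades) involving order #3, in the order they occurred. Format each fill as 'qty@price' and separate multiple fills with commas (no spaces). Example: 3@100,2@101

Answer: 5@96

Derivation:
After op 1 [order #1] limit_sell(price=100, qty=9): fills=none; bids=[-] asks=[#1:9@100]
After op 2 [order #2] limit_sell(price=105, qty=3): fills=none; bids=[-] asks=[#1:9@100 #2:3@105]
After op 3 [order #3] limit_sell(price=96, qty=5): fills=none; bids=[-] asks=[#3:5@96 #1:9@100 #2:3@105]
After op 4 [order #4] market_sell(qty=1): fills=none; bids=[-] asks=[#3:5@96 #1:9@100 #2:3@105]
After op 5 [order #5] limit_buy(price=101, qty=5): fills=#5x#3:5@96; bids=[-] asks=[#1:9@100 #2:3@105]
After op 6 [order #6] limit_buy(price=97, qty=1): fills=none; bids=[#6:1@97] asks=[#1:9@100 #2:3@105]
After op 7 [order #7] limit_buy(price=98, qty=6): fills=none; bids=[#7:6@98 #6:1@97] asks=[#1:9@100 #2:3@105]
After op 8 cancel(order #6): fills=none; bids=[#7:6@98] asks=[#1:9@100 #2:3@105]
After op 9 [order #8] limit_sell(price=104, qty=2): fills=none; bids=[#7:6@98] asks=[#1:9@100 #8:2@104 #2:3@105]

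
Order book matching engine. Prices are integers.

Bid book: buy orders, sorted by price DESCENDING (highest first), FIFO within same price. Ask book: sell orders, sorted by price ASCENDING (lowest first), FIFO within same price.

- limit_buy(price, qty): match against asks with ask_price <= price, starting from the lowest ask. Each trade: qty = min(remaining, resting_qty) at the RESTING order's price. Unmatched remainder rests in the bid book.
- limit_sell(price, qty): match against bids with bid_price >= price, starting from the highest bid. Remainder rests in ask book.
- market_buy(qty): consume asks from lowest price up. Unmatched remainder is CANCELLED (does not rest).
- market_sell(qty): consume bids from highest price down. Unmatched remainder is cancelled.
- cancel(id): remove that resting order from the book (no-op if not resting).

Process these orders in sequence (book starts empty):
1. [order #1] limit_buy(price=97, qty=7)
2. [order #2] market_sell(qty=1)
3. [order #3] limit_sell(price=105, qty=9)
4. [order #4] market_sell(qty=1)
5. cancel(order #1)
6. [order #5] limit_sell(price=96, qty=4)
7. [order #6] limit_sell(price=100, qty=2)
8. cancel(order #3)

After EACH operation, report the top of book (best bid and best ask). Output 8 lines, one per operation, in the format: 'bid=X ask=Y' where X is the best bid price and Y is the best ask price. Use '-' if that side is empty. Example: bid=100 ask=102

Answer: bid=97 ask=-
bid=97 ask=-
bid=97 ask=105
bid=97 ask=105
bid=- ask=105
bid=- ask=96
bid=- ask=96
bid=- ask=96

Derivation:
After op 1 [order #1] limit_buy(price=97, qty=7): fills=none; bids=[#1:7@97] asks=[-]
After op 2 [order #2] market_sell(qty=1): fills=#1x#2:1@97; bids=[#1:6@97] asks=[-]
After op 3 [order #3] limit_sell(price=105, qty=9): fills=none; bids=[#1:6@97] asks=[#3:9@105]
After op 4 [order #4] market_sell(qty=1): fills=#1x#4:1@97; bids=[#1:5@97] asks=[#3:9@105]
After op 5 cancel(order #1): fills=none; bids=[-] asks=[#3:9@105]
After op 6 [order #5] limit_sell(price=96, qty=4): fills=none; bids=[-] asks=[#5:4@96 #3:9@105]
After op 7 [order #6] limit_sell(price=100, qty=2): fills=none; bids=[-] asks=[#5:4@96 #6:2@100 #3:9@105]
After op 8 cancel(order #3): fills=none; bids=[-] asks=[#5:4@96 #6:2@100]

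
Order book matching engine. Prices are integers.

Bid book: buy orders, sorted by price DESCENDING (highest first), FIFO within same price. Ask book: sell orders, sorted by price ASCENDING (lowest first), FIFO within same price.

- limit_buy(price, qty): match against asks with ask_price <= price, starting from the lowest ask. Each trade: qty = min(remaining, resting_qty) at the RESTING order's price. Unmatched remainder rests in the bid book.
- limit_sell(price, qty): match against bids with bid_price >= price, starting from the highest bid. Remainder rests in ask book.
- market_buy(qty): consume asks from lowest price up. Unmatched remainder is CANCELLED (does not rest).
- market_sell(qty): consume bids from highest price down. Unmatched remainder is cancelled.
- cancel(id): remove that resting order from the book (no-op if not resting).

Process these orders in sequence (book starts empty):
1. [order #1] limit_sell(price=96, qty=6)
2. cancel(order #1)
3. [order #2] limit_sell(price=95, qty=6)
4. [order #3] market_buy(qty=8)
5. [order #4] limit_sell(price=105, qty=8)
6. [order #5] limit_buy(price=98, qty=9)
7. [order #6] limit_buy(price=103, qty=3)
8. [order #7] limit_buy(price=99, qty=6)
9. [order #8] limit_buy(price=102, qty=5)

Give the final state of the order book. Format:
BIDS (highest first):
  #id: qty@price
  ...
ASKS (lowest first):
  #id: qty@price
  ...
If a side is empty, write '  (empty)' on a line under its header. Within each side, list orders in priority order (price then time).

Answer: BIDS (highest first):
  #6: 3@103
  #8: 5@102
  #7: 6@99
  #5: 9@98
ASKS (lowest first):
  #4: 8@105

Derivation:
After op 1 [order #1] limit_sell(price=96, qty=6): fills=none; bids=[-] asks=[#1:6@96]
After op 2 cancel(order #1): fills=none; bids=[-] asks=[-]
After op 3 [order #2] limit_sell(price=95, qty=6): fills=none; bids=[-] asks=[#2:6@95]
After op 4 [order #3] market_buy(qty=8): fills=#3x#2:6@95; bids=[-] asks=[-]
After op 5 [order #4] limit_sell(price=105, qty=8): fills=none; bids=[-] asks=[#4:8@105]
After op 6 [order #5] limit_buy(price=98, qty=9): fills=none; bids=[#5:9@98] asks=[#4:8@105]
After op 7 [order #6] limit_buy(price=103, qty=3): fills=none; bids=[#6:3@103 #5:9@98] asks=[#4:8@105]
After op 8 [order #7] limit_buy(price=99, qty=6): fills=none; bids=[#6:3@103 #7:6@99 #5:9@98] asks=[#4:8@105]
After op 9 [order #8] limit_buy(price=102, qty=5): fills=none; bids=[#6:3@103 #8:5@102 #7:6@99 #5:9@98] asks=[#4:8@105]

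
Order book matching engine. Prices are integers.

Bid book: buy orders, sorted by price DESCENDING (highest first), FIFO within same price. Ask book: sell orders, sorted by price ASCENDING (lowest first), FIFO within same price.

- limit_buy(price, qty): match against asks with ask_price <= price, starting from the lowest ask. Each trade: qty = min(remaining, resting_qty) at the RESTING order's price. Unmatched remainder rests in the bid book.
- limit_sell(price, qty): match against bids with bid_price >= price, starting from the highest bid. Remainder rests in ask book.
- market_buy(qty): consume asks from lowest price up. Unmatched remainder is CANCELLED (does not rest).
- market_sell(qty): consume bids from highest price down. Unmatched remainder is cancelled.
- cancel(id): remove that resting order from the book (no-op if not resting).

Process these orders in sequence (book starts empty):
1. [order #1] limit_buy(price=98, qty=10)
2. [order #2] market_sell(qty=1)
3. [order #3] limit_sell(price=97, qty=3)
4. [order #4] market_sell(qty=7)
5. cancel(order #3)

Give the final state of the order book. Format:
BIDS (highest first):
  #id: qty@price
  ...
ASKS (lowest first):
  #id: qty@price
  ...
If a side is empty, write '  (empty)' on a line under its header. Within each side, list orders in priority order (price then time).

Answer: BIDS (highest first):
  (empty)
ASKS (lowest first):
  (empty)

Derivation:
After op 1 [order #1] limit_buy(price=98, qty=10): fills=none; bids=[#1:10@98] asks=[-]
After op 2 [order #2] market_sell(qty=1): fills=#1x#2:1@98; bids=[#1:9@98] asks=[-]
After op 3 [order #3] limit_sell(price=97, qty=3): fills=#1x#3:3@98; bids=[#1:6@98] asks=[-]
After op 4 [order #4] market_sell(qty=7): fills=#1x#4:6@98; bids=[-] asks=[-]
After op 5 cancel(order #3): fills=none; bids=[-] asks=[-]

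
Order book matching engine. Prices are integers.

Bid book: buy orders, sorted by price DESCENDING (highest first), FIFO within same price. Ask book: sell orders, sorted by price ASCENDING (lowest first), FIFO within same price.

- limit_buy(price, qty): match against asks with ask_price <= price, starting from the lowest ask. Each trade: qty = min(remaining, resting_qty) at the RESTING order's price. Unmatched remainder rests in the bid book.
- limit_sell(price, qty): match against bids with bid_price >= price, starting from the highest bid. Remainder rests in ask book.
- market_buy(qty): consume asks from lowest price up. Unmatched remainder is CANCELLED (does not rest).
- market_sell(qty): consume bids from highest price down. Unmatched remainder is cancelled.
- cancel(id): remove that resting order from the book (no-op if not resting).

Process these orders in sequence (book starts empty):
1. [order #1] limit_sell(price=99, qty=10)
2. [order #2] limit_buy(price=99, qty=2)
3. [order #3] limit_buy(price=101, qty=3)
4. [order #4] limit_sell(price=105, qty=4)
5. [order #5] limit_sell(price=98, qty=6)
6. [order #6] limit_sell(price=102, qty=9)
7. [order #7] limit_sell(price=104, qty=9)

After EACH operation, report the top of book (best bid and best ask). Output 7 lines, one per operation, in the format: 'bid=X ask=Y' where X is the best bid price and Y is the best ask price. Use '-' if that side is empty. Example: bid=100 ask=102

Answer: bid=- ask=99
bid=- ask=99
bid=- ask=99
bid=- ask=99
bid=- ask=98
bid=- ask=98
bid=- ask=98

Derivation:
After op 1 [order #1] limit_sell(price=99, qty=10): fills=none; bids=[-] asks=[#1:10@99]
After op 2 [order #2] limit_buy(price=99, qty=2): fills=#2x#1:2@99; bids=[-] asks=[#1:8@99]
After op 3 [order #3] limit_buy(price=101, qty=3): fills=#3x#1:3@99; bids=[-] asks=[#1:5@99]
After op 4 [order #4] limit_sell(price=105, qty=4): fills=none; bids=[-] asks=[#1:5@99 #4:4@105]
After op 5 [order #5] limit_sell(price=98, qty=6): fills=none; bids=[-] asks=[#5:6@98 #1:5@99 #4:4@105]
After op 6 [order #6] limit_sell(price=102, qty=9): fills=none; bids=[-] asks=[#5:6@98 #1:5@99 #6:9@102 #4:4@105]
After op 7 [order #7] limit_sell(price=104, qty=9): fills=none; bids=[-] asks=[#5:6@98 #1:5@99 #6:9@102 #7:9@104 #4:4@105]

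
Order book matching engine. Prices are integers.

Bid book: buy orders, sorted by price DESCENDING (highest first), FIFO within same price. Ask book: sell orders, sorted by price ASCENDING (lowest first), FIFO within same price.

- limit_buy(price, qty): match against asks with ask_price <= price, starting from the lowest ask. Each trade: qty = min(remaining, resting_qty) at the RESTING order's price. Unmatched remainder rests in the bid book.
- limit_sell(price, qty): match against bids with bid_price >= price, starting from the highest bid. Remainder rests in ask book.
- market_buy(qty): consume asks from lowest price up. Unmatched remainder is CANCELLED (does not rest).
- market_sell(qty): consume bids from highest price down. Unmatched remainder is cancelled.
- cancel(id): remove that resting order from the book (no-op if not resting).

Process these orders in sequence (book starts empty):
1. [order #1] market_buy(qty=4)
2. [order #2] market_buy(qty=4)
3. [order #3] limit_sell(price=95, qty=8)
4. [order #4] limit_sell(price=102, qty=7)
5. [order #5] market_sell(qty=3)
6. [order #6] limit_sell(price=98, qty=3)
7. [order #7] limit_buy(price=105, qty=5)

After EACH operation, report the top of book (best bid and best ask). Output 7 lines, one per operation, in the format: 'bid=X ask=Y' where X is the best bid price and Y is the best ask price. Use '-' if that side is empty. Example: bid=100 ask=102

After op 1 [order #1] market_buy(qty=4): fills=none; bids=[-] asks=[-]
After op 2 [order #2] market_buy(qty=4): fills=none; bids=[-] asks=[-]
After op 3 [order #3] limit_sell(price=95, qty=8): fills=none; bids=[-] asks=[#3:8@95]
After op 4 [order #4] limit_sell(price=102, qty=7): fills=none; bids=[-] asks=[#3:8@95 #4:7@102]
After op 5 [order #5] market_sell(qty=3): fills=none; bids=[-] asks=[#3:8@95 #4:7@102]
After op 6 [order #6] limit_sell(price=98, qty=3): fills=none; bids=[-] asks=[#3:8@95 #6:3@98 #4:7@102]
After op 7 [order #7] limit_buy(price=105, qty=5): fills=#7x#3:5@95; bids=[-] asks=[#3:3@95 #6:3@98 #4:7@102]

Answer: bid=- ask=-
bid=- ask=-
bid=- ask=95
bid=- ask=95
bid=- ask=95
bid=- ask=95
bid=- ask=95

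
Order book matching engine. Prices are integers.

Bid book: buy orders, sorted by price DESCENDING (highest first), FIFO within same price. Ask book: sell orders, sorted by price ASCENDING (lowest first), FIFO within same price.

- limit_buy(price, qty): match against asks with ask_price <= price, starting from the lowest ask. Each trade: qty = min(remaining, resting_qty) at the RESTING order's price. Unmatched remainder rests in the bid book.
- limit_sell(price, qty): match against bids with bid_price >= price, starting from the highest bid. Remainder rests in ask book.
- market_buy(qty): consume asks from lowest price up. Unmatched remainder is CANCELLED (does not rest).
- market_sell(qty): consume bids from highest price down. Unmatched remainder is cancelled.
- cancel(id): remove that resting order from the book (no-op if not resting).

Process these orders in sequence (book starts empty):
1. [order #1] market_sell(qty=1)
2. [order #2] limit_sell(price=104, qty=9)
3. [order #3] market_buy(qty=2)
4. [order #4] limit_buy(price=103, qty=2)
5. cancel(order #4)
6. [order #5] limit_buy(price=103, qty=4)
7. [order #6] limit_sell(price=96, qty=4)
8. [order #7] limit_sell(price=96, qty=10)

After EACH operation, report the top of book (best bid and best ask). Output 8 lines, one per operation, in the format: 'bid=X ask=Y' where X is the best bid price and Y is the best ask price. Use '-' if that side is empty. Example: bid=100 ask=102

Answer: bid=- ask=-
bid=- ask=104
bid=- ask=104
bid=103 ask=104
bid=- ask=104
bid=103 ask=104
bid=- ask=104
bid=- ask=96

Derivation:
After op 1 [order #1] market_sell(qty=1): fills=none; bids=[-] asks=[-]
After op 2 [order #2] limit_sell(price=104, qty=9): fills=none; bids=[-] asks=[#2:9@104]
After op 3 [order #3] market_buy(qty=2): fills=#3x#2:2@104; bids=[-] asks=[#2:7@104]
After op 4 [order #4] limit_buy(price=103, qty=2): fills=none; bids=[#4:2@103] asks=[#2:7@104]
After op 5 cancel(order #4): fills=none; bids=[-] asks=[#2:7@104]
After op 6 [order #5] limit_buy(price=103, qty=4): fills=none; bids=[#5:4@103] asks=[#2:7@104]
After op 7 [order #6] limit_sell(price=96, qty=4): fills=#5x#6:4@103; bids=[-] asks=[#2:7@104]
After op 8 [order #7] limit_sell(price=96, qty=10): fills=none; bids=[-] asks=[#7:10@96 #2:7@104]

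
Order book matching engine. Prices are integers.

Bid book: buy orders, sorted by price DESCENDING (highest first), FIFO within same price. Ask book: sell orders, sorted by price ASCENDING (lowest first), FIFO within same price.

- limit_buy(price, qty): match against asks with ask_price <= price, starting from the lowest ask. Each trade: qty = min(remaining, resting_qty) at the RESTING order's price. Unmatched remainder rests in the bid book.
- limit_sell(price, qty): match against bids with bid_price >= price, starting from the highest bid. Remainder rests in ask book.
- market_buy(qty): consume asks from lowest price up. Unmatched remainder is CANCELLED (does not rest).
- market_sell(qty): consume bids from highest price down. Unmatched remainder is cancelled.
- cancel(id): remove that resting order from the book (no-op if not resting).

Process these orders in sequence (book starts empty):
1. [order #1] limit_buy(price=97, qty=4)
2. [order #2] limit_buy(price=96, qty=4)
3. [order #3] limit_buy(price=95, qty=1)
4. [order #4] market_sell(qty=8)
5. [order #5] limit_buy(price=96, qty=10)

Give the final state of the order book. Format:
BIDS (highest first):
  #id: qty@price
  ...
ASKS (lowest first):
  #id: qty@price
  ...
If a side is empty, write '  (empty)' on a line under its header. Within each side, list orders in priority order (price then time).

Answer: BIDS (highest first):
  #5: 10@96
  #3: 1@95
ASKS (lowest first):
  (empty)

Derivation:
After op 1 [order #1] limit_buy(price=97, qty=4): fills=none; bids=[#1:4@97] asks=[-]
After op 2 [order #2] limit_buy(price=96, qty=4): fills=none; bids=[#1:4@97 #2:4@96] asks=[-]
After op 3 [order #3] limit_buy(price=95, qty=1): fills=none; bids=[#1:4@97 #2:4@96 #3:1@95] asks=[-]
After op 4 [order #4] market_sell(qty=8): fills=#1x#4:4@97 #2x#4:4@96; bids=[#3:1@95] asks=[-]
After op 5 [order #5] limit_buy(price=96, qty=10): fills=none; bids=[#5:10@96 #3:1@95] asks=[-]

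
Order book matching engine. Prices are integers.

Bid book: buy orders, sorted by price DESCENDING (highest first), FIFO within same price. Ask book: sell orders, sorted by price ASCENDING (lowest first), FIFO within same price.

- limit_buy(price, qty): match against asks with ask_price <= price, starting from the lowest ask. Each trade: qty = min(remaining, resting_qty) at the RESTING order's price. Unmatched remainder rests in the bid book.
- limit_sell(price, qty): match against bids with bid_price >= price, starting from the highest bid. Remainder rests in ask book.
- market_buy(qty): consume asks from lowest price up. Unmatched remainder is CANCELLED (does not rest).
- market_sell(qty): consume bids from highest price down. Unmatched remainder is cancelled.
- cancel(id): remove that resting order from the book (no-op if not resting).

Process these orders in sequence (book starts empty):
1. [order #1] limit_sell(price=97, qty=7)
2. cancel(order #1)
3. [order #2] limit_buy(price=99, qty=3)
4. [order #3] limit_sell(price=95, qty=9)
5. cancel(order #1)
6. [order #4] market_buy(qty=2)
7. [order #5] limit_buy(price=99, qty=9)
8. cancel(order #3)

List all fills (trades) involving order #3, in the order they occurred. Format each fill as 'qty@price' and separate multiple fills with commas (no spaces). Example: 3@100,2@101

After op 1 [order #1] limit_sell(price=97, qty=7): fills=none; bids=[-] asks=[#1:7@97]
After op 2 cancel(order #1): fills=none; bids=[-] asks=[-]
After op 3 [order #2] limit_buy(price=99, qty=3): fills=none; bids=[#2:3@99] asks=[-]
After op 4 [order #3] limit_sell(price=95, qty=9): fills=#2x#3:3@99; bids=[-] asks=[#3:6@95]
After op 5 cancel(order #1): fills=none; bids=[-] asks=[#3:6@95]
After op 6 [order #4] market_buy(qty=2): fills=#4x#3:2@95; bids=[-] asks=[#3:4@95]
After op 7 [order #5] limit_buy(price=99, qty=9): fills=#5x#3:4@95; bids=[#5:5@99] asks=[-]
After op 8 cancel(order #3): fills=none; bids=[#5:5@99] asks=[-]

Answer: 3@99,2@95,4@95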